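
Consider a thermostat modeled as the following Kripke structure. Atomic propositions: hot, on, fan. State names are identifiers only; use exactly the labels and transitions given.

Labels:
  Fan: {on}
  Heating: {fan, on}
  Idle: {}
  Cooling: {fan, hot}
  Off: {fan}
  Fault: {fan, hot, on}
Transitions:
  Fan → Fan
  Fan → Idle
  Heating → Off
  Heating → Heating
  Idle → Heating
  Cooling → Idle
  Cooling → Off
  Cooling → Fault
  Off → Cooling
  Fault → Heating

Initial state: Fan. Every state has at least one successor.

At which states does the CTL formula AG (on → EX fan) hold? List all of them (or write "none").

States satisfying on → EX fan: {Heating, Idle, Cooling, Off, Fault}.
States satisfying AG (on → EX fan): {Heating, Idle, Cooling, Off, Fault}.

{Heating, Idle, Cooling, Off, Fault}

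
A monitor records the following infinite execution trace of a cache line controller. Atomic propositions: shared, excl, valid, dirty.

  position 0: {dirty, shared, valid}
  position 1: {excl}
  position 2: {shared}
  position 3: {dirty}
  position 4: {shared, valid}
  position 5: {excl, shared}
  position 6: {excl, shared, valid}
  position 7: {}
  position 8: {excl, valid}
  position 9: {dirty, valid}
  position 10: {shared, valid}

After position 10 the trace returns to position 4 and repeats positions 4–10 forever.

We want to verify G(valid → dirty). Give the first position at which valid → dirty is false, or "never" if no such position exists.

4

Check valid → dirty at each position in order: 0 ✓, 1 ✓, 2 ✓, 3 ✓.
At position 4 the labels are {shared, valid}, so valid → dirty is false there. This is the first violation.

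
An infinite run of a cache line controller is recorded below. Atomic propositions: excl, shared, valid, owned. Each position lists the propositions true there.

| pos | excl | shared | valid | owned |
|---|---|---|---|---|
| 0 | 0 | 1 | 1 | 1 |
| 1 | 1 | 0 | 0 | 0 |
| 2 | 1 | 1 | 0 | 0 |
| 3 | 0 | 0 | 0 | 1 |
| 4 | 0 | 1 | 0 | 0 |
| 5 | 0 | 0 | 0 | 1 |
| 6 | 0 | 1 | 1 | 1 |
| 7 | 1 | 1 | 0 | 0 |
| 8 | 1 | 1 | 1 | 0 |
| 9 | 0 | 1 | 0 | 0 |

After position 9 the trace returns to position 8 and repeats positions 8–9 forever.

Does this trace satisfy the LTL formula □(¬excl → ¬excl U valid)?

Yes

¬excl → ¬excl U valid holds at every position 0..9, and those are all positions ever visited, so □(¬excl → ¬excl U valid) holds.
Positions where ¬excl holds: 0, 3, 4, 5, 6, 9.
Check ¬excl U valid at each: 0→ok, 3→ok, 4→ok, 5→ok, 6→ok, 9→ok.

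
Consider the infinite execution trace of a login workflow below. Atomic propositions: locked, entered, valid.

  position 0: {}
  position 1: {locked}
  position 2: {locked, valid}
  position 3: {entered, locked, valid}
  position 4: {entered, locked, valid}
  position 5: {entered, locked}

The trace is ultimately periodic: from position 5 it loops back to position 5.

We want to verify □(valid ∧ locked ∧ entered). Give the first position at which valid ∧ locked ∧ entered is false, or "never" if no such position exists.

At position 0 the labels are {}, so valid ∧ locked ∧ entered is false there. This is the first violation.

0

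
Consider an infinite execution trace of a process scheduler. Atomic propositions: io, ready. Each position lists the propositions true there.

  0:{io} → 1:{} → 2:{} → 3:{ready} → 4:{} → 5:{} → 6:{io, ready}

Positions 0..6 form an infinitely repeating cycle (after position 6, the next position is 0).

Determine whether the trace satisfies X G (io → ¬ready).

Violated

The position after 0 is 1; G (io → ¬ready) is false there.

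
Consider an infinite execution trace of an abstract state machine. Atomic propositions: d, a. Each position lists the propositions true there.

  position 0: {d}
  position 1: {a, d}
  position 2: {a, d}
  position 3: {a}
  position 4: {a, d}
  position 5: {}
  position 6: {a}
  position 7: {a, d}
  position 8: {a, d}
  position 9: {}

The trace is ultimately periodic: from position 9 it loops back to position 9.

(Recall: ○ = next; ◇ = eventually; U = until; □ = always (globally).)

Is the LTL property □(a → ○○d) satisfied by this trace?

a → ○○d must hold at every position from 0 onward. It fails at position 1, so □(a → ○○d) is false.
Positions where a holds: 1, 2, 3, 4, 6, 7, 8.
Check ○○d at each: 1→fails, 2→ok, 3→fails, 4→fails, 6→ok, 7→fails, 8→fails.

Does not hold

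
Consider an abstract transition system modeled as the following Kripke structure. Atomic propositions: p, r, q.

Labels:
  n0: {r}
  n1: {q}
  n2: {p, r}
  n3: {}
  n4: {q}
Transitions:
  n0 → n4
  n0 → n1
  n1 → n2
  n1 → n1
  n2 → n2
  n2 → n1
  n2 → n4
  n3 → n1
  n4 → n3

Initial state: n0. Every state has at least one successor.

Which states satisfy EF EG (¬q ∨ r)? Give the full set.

{n0, n1, n2, n3, n4}

States satisfying EG (¬q ∨ r): {n2}.
States satisfying EF EG (¬q ∨ r): {n0, n1, n2, n3, n4}.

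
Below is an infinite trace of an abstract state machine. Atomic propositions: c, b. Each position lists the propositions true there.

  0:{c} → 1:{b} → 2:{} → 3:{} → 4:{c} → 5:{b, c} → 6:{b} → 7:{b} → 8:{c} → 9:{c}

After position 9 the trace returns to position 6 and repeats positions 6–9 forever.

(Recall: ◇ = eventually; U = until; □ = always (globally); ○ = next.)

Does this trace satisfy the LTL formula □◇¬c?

◇¬c holds at every position 0..9, and those are all positions ever visited, so □◇¬c holds.

Satisfied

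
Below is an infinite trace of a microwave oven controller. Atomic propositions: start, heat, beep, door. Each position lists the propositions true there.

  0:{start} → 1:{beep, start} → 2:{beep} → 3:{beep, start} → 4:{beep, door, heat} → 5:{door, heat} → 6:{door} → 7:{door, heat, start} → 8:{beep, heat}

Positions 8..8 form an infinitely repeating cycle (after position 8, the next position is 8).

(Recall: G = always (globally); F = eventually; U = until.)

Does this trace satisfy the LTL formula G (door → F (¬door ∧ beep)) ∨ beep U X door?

Holds

door → F (¬door ∧ beep) holds at every position 0..8, and those are all positions ever visited, so G (door → F (¬door ∧ beep)) holds.
Positions where door holds: 4, 5, 6, 7.
Check F (¬door ∧ beep) at each: 4→ok, 5→ok, 6→ok, 7→ok.
Walking from position 0: at position 0, X door has not yet held and beep fails, so beep U X door is false.
At position 0: G (door → F (¬door ∧ beep)) is true; beep U X door is false; so G (door → F (¬door ∧ beep)) ∨ beep U X door is true.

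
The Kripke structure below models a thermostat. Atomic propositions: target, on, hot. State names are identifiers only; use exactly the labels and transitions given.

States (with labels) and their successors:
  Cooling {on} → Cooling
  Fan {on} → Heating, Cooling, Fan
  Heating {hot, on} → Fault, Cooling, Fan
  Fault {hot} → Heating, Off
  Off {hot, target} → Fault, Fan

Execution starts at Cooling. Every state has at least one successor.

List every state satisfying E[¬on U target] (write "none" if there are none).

States satisfying ¬on: {Fault, Off}.
States satisfying target: {Off}.
States satisfying E[¬on U target]: {Fault, Off}.

{Fault, Off}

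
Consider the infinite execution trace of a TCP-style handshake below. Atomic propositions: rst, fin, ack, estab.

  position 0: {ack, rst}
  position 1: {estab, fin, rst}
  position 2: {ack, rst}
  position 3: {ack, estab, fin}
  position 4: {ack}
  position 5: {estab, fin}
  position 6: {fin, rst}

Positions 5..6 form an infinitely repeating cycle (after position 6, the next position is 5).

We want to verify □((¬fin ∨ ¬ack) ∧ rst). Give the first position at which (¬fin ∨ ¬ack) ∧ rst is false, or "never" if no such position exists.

3

Check (¬fin ∨ ¬ack) ∧ rst at each position in order: 0 ✓, 1 ✓, 2 ✓.
At position 3 the labels are {ack, estab, fin}, so (¬fin ∨ ¬ack) ∧ rst is false there. This is the first violation.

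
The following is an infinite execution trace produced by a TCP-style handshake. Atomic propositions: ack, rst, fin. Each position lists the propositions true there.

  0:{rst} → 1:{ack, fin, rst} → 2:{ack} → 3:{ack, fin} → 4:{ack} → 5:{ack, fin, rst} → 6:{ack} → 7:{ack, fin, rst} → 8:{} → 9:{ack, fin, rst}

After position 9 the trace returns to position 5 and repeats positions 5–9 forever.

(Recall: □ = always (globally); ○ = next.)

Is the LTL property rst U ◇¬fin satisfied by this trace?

Walking from position 0: ◇¬fin first holds at position 0, and rst holds at every earlier position along the way, so rst U ◇¬fin holds.

Satisfied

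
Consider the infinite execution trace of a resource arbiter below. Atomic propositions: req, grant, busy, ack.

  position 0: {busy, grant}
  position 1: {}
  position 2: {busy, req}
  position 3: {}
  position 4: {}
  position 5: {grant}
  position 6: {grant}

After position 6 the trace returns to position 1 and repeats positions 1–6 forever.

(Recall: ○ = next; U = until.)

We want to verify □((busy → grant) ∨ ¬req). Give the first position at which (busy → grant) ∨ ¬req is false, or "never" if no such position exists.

2

Check (busy → grant) ∨ ¬req at each position in order: 0 ✓, 1 ✓.
At position 2 the labels are {busy, req}, so (busy → grant) ∨ ¬req is false there. This is the first violation.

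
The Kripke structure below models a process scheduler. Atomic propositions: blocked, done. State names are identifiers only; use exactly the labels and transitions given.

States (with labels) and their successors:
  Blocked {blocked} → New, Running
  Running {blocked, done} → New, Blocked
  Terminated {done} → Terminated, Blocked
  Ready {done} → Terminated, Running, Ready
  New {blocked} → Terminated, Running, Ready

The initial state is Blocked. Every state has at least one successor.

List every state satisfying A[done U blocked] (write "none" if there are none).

{Blocked, Running, New}

States satisfying done: {Running, Terminated, Ready}.
States satisfying blocked: {Blocked, Running, New}.
States satisfying A[done U blocked]: {Blocked, Running, New}.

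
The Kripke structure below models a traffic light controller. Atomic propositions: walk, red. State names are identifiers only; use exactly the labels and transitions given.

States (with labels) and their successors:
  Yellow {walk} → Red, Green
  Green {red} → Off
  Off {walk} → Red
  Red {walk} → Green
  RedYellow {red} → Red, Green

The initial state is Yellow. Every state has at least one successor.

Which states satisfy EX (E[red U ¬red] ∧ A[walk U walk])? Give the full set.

States satisfying E[red U ¬red] ∧ A[walk U walk]: {Yellow, Off, Red}.
States satisfying EX (E[red U ¬red] ∧ A[walk U walk]): {Yellow, Green, Off, RedYellow}.

{Yellow, Green, Off, RedYellow}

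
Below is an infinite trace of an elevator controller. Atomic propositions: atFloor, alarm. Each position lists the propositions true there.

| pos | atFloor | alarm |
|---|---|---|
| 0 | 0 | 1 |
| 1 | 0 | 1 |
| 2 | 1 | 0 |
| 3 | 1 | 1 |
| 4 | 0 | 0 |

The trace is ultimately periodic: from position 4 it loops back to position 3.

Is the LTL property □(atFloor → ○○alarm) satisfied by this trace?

atFloor → ○○alarm must hold at every position from 0 onward. It fails at position 2, so □(atFloor → ○○alarm) is false.
Positions where atFloor holds: 2, 3.
Check ○○alarm at each: 2→fails, 3→ok.

Does not hold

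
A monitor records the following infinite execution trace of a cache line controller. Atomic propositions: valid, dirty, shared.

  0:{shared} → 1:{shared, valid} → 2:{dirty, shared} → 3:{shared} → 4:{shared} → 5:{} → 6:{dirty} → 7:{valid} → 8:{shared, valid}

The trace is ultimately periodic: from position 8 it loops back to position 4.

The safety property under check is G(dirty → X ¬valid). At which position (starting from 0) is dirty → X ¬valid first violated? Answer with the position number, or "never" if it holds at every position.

Check dirty → X ¬valid at each position in order: 0 ✓, 1 ✓, 2 ✓, 3 ✓, 4 ✓, 5 ✓.
At position 6 the labels are {dirty} and the next position 7 has {valid}, so dirty → X ¬valid is false there. This is the first violation.

6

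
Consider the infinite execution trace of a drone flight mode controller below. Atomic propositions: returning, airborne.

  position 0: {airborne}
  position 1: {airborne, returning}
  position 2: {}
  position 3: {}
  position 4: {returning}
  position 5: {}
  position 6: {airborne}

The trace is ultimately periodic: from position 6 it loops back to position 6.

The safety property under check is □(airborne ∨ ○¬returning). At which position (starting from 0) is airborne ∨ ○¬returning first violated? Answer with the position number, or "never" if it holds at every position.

3

Check airborne ∨ ○¬returning at each position in order: 0 ✓, 1 ✓, 2 ✓.
At position 3 the labels are {} and the next position 4 has {returning}, so airborne ∨ ○¬returning is false there. This is the first violation.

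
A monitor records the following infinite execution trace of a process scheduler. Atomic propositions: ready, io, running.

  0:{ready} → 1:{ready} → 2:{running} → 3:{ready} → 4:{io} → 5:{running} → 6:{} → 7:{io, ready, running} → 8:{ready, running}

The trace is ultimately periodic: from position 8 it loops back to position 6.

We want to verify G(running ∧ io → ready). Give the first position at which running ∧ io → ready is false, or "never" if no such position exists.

running ∧ io → ready holds at every position 0..8, and those are all the positions the trace ever visits, so the invariant G(running ∧ io → ready) is never violated.

never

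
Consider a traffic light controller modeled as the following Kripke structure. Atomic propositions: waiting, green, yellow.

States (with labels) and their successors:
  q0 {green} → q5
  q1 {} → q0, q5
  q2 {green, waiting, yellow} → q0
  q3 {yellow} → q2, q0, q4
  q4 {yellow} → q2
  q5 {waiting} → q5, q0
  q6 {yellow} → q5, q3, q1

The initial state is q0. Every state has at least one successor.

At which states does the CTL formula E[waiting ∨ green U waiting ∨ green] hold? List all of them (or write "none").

States satisfying waiting ∨ green: {q0, q2, q5}.
States satisfying E[waiting ∨ green U waiting ∨ green]: {q0, q2, q5}.

{q0, q2, q5}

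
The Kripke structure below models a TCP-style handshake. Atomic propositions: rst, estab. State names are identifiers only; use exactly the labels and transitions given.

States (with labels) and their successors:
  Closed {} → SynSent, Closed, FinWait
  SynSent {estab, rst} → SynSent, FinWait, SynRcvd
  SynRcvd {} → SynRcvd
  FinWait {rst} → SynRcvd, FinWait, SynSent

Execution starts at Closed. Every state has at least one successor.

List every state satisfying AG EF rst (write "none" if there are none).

none

States satisfying EF rst: {Closed, SynSent, FinWait}.
States satisfying AG EF rst: ∅.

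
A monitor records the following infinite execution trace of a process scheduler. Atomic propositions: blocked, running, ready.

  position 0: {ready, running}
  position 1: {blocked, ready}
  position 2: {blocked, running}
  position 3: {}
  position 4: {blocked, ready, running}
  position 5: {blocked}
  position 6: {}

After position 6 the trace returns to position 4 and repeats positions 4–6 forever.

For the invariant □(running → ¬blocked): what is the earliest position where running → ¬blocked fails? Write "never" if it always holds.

2

Check running → ¬blocked at each position in order: 0 ✓, 1 ✓.
At position 2 the labels are {blocked, running}, so running → ¬blocked is false there. This is the first violation.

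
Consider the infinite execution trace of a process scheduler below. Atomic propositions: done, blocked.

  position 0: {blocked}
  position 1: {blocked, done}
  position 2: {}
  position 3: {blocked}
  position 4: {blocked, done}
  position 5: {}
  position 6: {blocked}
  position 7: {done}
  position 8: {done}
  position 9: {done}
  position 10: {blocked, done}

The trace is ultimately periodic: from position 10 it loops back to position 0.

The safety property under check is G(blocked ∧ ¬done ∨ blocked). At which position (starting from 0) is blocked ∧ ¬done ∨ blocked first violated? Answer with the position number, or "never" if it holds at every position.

Check blocked ∧ ¬done ∨ blocked at each position in order: 0 ✓, 1 ✓.
At position 2 the labels are {}, so blocked ∧ ¬done ∨ blocked is false there. This is the first violation.

2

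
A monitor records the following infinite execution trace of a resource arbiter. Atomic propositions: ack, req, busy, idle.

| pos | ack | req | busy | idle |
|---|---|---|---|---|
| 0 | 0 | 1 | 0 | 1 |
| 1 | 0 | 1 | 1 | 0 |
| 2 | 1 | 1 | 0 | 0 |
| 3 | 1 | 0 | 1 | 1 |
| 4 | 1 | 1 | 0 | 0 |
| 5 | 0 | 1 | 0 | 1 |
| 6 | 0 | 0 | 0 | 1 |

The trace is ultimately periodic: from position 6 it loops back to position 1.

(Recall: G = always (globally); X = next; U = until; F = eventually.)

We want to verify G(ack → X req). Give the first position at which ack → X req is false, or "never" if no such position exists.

2

Check ack → X req at each position in order: 0 ✓, 1 ✓.
At position 2 the labels are {ack, req} and the next position 3 has {ack, busy, idle}, so ack → X req is false there. This is the first violation.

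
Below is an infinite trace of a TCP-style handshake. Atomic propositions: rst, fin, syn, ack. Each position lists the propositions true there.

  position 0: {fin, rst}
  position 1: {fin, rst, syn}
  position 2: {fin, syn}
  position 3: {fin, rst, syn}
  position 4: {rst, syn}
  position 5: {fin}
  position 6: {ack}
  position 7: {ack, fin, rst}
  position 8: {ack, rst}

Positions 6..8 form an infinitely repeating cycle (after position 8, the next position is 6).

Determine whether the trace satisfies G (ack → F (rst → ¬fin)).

Satisfied

ack → F (rst → ¬fin) holds at every position 0..8, and those are all positions ever visited, so G (ack → F (rst → ¬fin)) holds.
Positions where ack holds: 6, 7, 8.
Check F (rst → ¬fin) at each: 6→ok, 7→ok, 8→ok.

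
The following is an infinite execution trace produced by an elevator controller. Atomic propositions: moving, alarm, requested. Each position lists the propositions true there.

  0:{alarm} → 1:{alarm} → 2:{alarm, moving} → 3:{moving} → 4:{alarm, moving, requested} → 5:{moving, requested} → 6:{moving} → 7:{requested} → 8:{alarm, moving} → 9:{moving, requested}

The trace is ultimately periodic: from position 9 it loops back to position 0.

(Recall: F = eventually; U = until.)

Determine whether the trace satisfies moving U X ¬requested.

Holds

Walking from position 0: X ¬requested first holds at position 0, and moving holds at every earlier position along the way, so moving U X ¬requested holds.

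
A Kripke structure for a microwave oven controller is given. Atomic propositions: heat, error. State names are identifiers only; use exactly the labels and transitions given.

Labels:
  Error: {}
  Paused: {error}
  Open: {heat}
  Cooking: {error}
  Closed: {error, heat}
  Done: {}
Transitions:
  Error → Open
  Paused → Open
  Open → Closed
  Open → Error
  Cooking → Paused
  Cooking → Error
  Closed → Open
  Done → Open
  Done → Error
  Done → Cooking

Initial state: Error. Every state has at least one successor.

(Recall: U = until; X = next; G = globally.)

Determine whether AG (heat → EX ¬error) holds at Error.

States satisfying heat → EX ¬error: {Error, Paused, Open, Cooking, Closed, Done}.
States satisfying AG (heat → EX ¬error): {Error, Paused, Open, Cooking, Closed, Done}.
Every state reachable from Error satisfies heat → EX ¬error.
Error ∈ Sat(AG (heat → EX ¬error)).

Satisfied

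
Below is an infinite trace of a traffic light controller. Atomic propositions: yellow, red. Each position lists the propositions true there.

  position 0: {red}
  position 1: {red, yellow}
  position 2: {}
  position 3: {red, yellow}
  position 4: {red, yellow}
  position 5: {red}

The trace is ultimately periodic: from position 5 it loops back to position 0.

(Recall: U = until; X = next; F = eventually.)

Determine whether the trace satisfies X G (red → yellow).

The position after 0 is 1; G (red → yellow) is false there.

Violated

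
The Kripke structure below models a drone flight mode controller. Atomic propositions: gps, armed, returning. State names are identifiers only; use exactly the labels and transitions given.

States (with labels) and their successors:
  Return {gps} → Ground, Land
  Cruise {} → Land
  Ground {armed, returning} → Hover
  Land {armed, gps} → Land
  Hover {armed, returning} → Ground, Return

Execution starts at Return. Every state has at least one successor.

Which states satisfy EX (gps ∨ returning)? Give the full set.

{Return, Cruise, Ground, Land, Hover}

States satisfying gps ∨ returning: {Return, Ground, Land, Hover}.
States satisfying EX (gps ∨ returning): {Return, Cruise, Ground, Land, Hover}.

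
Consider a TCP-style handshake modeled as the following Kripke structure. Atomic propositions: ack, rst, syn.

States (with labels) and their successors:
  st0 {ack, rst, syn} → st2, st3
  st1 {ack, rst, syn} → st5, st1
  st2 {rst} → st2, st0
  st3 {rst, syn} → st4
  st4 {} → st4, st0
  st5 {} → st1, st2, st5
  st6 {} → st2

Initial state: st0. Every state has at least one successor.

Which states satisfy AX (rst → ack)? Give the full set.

States satisfying rst → ack: {st0, st1, st4, st5, st6}.
States satisfying AX (rst → ack): {st1, st3, st4}.

{st1, st3, st4}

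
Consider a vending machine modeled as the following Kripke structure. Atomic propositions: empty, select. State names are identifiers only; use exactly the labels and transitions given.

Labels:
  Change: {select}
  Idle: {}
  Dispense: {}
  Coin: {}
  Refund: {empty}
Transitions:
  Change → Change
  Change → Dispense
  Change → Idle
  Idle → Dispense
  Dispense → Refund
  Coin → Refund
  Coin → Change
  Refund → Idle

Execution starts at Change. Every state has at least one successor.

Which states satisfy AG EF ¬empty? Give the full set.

States satisfying EF ¬empty: {Change, Idle, Dispense, Coin, Refund}.
States satisfying AG EF ¬empty: {Change, Idle, Dispense, Coin, Refund}.

{Change, Idle, Dispense, Coin, Refund}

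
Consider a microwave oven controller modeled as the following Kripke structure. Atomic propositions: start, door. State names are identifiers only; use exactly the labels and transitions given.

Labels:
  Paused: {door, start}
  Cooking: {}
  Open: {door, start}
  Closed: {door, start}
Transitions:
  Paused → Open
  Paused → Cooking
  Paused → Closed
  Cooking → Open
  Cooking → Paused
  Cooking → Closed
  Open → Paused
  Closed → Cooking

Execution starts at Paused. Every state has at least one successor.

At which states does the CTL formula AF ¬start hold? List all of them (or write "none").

States satisfying ¬start: {Cooking}.
States satisfying AF ¬start: {Cooking, Closed}.

{Cooking, Closed}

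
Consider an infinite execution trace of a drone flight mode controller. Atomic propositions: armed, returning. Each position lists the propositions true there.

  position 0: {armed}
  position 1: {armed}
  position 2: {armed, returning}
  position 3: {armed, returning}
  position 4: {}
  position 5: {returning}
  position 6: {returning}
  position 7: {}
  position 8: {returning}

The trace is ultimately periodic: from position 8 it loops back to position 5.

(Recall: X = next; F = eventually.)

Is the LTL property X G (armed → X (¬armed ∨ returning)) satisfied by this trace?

The position after 0 is 1; G (armed → X (¬armed ∨ returning)) is true there.

Yes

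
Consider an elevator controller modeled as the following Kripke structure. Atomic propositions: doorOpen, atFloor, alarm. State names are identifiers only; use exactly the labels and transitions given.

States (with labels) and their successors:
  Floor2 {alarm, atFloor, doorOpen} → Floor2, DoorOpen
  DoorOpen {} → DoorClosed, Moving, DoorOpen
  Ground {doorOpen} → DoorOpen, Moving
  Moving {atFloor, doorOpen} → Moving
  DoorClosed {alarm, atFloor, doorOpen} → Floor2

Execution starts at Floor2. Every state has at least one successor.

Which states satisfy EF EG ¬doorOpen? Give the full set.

{Floor2, DoorOpen, Ground, DoorClosed}

States satisfying EG ¬doorOpen: {DoorOpen}.
States satisfying EF EG ¬doorOpen: {Floor2, DoorOpen, Ground, DoorClosed}.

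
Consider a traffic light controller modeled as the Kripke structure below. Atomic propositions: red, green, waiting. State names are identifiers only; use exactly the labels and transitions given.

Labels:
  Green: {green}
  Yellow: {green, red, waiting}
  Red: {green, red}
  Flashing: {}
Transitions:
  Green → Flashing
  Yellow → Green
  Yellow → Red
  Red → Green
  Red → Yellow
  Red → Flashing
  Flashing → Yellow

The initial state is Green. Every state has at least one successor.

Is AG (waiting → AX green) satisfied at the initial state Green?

Satisfied

States satisfying waiting → AX green: {Green, Yellow, Red, Flashing}.
States satisfying AG (waiting → AX green): {Green, Yellow, Red, Flashing}.
Every state reachable from Green satisfies waiting → AX green.
Green ∈ Sat(AG (waiting → AX green)).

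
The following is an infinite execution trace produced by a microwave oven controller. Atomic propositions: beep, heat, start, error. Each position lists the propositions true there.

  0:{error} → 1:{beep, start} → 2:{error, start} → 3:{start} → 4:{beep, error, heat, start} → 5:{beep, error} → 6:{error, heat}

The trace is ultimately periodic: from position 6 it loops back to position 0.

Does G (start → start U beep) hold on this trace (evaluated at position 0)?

start → start U beep holds at every position 0..6, and those are all positions ever visited, so G (start → start U beep) holds.
Positions where start holds: 1, 2, 3, 4.
Check start U beep at each: 1→ok, 2→ok, 3→ok, 4→ok.

Yes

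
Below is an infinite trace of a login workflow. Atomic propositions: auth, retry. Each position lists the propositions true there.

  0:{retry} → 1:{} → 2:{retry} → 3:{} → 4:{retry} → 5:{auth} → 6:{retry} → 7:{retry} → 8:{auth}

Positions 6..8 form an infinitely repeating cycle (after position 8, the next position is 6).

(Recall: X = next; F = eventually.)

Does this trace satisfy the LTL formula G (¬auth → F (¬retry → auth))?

¬auth → F (¬retry → auth) holds at every position 0..8, and those are all positions ever visited, so G (¬auth → F (¬retry → auth)) holds.
Positions where ¬auth holds: 0, 1, 2, 3, 4, 6, 7.
Check F (¬retry → auth) at each: 0→ok, 1→ok, 2→ok, 3→ok, 4→ok, 6→ok, 7→ok.

Holds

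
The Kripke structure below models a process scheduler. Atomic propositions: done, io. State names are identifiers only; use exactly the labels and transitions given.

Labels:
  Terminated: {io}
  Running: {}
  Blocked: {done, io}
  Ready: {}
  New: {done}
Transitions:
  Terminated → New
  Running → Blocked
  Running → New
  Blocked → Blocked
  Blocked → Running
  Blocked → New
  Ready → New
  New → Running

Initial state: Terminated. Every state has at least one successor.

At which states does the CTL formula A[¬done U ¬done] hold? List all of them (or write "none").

States satisfying ¬done: {Terminated, Running, Ready}.
States satisfying A[¬done U ¬done]: {Terminated, Running, Ready}.

{Terminated, Running, Ready}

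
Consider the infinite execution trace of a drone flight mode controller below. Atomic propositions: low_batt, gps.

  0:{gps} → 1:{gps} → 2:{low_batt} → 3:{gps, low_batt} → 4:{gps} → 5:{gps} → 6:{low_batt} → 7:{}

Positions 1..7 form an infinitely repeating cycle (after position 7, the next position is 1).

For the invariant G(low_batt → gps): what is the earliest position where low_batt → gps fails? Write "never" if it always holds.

Check low_batt → gps at each position in order: 0 ✓, 1 ✓.
At position 2 the labels are {low_batt}, so low_batt → gps is false there. This is the first violation.

2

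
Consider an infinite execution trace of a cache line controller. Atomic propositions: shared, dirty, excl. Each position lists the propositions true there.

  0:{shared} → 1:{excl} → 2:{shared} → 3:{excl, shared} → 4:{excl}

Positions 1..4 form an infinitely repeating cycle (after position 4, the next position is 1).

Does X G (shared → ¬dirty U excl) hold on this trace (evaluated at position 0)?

The position after 0 is 1; G (shared → ¬dirty U excl) is true there.

Holds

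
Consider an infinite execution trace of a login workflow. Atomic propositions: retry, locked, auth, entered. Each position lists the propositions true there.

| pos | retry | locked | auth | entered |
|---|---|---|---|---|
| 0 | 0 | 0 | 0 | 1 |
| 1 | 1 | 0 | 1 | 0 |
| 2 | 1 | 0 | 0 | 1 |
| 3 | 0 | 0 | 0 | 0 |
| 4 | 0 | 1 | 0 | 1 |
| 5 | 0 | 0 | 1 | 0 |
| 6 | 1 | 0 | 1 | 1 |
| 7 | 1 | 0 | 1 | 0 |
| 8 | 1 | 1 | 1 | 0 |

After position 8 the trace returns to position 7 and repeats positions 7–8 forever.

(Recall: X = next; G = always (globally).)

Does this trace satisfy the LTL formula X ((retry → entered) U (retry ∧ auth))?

The position after 0 is 1; (retry → entered) U (retry ∧ auth) is true there.

Satisfied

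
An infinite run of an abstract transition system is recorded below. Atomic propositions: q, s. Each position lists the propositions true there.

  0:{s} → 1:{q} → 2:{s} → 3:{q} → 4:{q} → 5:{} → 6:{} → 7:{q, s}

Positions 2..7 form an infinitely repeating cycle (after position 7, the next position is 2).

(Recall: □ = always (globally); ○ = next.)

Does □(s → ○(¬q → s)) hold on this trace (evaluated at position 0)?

s → ○(¬q → s) holds at every position 0..7, and those are all positions ever visited, so □(s → ○(¬q → s)) holds.
Positions where s holds: 0, 2, 7.
Check ○(¬q → s) at each: 0→ok, 2→ok, 7→ok.

Satisfied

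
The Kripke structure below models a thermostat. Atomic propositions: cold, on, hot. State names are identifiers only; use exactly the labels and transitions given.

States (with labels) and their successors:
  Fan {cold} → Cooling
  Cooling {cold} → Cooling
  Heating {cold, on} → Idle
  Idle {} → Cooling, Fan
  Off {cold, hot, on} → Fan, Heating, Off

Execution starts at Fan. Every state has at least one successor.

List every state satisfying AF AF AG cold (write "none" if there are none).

States satisfying AF AG cold: {Fan, Cooling, Heating, Idle}.
States satisfying AF AF AG cold: {Fan, Cooling, Heating, Idle}.

{Fan, Cooling, Heating, Idle}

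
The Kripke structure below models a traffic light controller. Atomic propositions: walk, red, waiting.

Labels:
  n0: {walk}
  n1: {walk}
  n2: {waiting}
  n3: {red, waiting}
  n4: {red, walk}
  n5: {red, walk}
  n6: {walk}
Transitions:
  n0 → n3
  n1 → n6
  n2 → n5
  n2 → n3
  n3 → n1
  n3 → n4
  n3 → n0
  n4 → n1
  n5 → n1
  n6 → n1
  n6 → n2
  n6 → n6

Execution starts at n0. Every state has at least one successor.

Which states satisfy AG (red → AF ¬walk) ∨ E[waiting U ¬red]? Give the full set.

States satisfying red → AF ¬walk: {n0, n1, n2, n3, n6}.
States satisfying AG (red → AF ¬walk): ∅.
States satisfying waiting: {n2, n3}.
States satisfying ¬red: {n0, n1, n2, n6}.
States satisfying E[waiting U ¬red]: {n0, n1, n2, n3, n6}.
States satisfying AG (red → AF ¬walk) ∨ E[waiting U ¬red]: {n0, n1, n2, n3, n6}.

{n0, n1, n2, n3, n6}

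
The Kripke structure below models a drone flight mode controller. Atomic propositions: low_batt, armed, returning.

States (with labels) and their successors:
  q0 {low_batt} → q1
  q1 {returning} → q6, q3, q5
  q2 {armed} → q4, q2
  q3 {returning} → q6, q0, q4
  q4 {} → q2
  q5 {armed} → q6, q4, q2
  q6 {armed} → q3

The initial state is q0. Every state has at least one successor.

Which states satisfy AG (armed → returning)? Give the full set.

States satisfying armed → returning: {q0, q1, q3, q4}.
States satisfying AG (armed → returning): ∅.

none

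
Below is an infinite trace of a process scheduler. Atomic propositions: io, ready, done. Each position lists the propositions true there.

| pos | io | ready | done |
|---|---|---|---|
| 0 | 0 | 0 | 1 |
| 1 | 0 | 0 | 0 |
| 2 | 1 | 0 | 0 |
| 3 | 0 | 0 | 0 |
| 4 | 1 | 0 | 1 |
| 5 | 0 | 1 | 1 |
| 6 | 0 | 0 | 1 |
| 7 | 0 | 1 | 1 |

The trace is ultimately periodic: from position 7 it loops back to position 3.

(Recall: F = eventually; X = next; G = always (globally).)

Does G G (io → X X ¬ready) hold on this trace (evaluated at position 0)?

Yes

G (io → X X ¬ready) holds at every position 0..7, and those are all positions ever visited, so G G (io → X X ¬ready) holds.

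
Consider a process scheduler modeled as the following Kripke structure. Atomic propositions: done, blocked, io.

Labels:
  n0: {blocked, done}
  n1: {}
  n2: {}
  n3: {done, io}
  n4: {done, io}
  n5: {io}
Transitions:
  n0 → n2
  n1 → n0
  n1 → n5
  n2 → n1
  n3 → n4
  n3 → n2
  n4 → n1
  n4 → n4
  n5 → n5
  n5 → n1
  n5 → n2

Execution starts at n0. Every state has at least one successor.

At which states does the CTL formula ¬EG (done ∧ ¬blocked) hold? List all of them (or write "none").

States satisfying done ∧ ¬blocked: {n3, n4}.
States satisfying EG (done ∧ ¬blocked): {n3, n4}.
States satisfying ¬EG (done ∧ ¬blocked): {n0, n1, n2, n5}.

{n0, n1, n2, n5}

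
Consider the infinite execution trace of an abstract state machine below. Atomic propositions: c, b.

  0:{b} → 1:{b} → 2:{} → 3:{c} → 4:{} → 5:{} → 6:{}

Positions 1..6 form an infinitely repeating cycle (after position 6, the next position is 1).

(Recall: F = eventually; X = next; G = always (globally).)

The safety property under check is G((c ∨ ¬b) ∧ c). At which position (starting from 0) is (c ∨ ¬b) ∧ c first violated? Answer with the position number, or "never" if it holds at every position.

At position 0 the labels are {b}, so (c ∨ ¬b) ∧ c is false there. This is the first violation.

0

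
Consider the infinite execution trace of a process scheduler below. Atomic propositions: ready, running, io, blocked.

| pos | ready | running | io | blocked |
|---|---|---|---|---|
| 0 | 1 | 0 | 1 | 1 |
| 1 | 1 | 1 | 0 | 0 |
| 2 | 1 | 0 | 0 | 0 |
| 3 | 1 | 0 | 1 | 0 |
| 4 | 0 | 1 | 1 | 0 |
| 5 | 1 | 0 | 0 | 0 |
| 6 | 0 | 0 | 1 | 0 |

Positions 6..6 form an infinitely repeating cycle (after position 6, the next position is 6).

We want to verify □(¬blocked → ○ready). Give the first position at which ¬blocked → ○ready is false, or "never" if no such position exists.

Check ¬blocked → ○ready at each position in order: 0 ✓, 1 ✓, 2 ✓.
At position 3 the labels are {io, ready} and the next position 4 has {io, running}, so ¬blocked → ○ready is false there. This is the first violation.

3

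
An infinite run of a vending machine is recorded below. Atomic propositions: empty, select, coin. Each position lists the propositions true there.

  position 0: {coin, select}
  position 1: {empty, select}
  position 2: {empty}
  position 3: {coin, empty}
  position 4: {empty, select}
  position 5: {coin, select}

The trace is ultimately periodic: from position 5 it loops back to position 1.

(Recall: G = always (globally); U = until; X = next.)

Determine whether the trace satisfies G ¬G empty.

Satisfied

¬G empty holds at every position 0..5, and those are all positions ever visited, so G ¬G empty holds.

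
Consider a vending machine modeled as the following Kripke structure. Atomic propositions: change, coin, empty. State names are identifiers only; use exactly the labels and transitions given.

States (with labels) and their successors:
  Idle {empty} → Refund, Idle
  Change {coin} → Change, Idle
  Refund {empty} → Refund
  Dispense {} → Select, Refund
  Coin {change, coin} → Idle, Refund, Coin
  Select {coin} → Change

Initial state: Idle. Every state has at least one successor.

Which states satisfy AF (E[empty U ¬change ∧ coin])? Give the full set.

States satisfying E[empty U ¬change ∧ coin]: {Change, Select}.
States satisfying AF (E[empty U ¬change ∧ coin]): {Change, Select}.

{Change, Select}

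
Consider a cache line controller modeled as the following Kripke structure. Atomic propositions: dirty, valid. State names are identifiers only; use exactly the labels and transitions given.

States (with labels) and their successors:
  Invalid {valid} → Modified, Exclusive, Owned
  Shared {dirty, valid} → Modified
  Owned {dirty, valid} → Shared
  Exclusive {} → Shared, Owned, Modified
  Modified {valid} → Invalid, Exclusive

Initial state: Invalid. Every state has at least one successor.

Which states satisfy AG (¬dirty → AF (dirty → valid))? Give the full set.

States satisfying ¬dirty → AF (dirty → valid): {Invalid, Shared, Owned, Exclusive, Modified}.
States satisfying AG (¬dirty → AF (dirty → valid)): {Invalid, Shared, Owned, Exclusive, Modified}.

{Invalid, Shared, Owned, Exclusive, Modified}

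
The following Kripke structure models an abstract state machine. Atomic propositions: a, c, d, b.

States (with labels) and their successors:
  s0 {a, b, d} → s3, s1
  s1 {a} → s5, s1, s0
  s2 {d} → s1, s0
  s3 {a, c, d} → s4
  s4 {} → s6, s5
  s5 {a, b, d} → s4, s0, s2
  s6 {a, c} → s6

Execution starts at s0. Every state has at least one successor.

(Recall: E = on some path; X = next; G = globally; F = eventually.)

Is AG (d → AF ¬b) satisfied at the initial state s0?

Satisfied

States satisfying d → AF ¬b: {s0, s1, s2, s3, s4, s5, s6}.
States satisfying AG (d → AF ¬b): {s0, s1, s2, s3, s4, s5, s6}.
Every state reachable from s0 satisfies d → AF ¬b.
s0 ∈ Sat(AG (d → AF ¬b)).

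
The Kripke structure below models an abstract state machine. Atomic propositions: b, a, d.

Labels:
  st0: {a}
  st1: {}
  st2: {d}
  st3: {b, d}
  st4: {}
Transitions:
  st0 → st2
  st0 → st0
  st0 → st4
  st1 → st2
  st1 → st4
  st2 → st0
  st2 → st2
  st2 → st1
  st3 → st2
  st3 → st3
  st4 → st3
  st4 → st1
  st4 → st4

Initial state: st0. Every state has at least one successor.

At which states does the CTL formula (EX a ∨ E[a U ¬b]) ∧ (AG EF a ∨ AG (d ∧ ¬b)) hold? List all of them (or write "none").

States satisfying a: {st0}.
States satisfying EX a: {st0, st2}.
States satisfying ¬b: {st0, st1, st2, st4}.
States satisfying E[a U ¬b]: {st0, st1, st2, st4}.
States satisfying EX a ∨ E[a U ¬b]: {st0, st1, st2, st4}.
States satisfying EF a: {st0, st1, st2, st3, st4}.
States satisfying AG EF a: {st0, st1, st2, st3, st4}.
States satisfying d ∧ ¬b: {st2}.
States satisfying AG (d ∧ ¬b): ∅.
States satisfying AG EF a ∨ AG (d ∧ ¬b): {st0, st1, st2, st3, st4}.
States satisfying (EX a ∨ E[a U ¬b]) ∧ (AG EF a ∨ AG (d ∧ ¬b)): {st0, st1, st2, st4}.

{st0, st1, st2, st4}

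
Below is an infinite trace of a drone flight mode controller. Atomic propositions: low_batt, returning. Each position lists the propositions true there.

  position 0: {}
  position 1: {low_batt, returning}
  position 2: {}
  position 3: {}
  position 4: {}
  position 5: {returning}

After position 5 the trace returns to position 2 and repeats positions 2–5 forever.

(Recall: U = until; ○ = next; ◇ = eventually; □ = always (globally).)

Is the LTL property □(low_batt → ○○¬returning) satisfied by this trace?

Holds

low_batt → ○○¬returning holds at every position 0..5, and those are all positions ever visited, so □(low_batt → ○○¬returning) holds.
Positions where low_batt holds: 1.
Check ○○¬returning at each: 1→ok.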